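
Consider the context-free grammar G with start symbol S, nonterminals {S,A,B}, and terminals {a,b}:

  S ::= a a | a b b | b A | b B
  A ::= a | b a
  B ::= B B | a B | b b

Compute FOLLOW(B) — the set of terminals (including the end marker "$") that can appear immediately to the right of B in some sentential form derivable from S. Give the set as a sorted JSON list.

FIRST sets, iterate to fixpoint:
[1]
  A via A→a: +{a}
  A via A→b a: +{b}
  B via B→a B: +{a}
  B via B→b b: +{b}
  S via S→a a: +{a}
  S via S→b A: +{b}
  S: {a,b}  A: {a,b}  B: {a,b}
[2] (no change)
  S: {a,b}  A: {a,b}  B: {a,b}

FOLLOW iteration:
FOLLOW(S) := {$}
[1]
  B→B B: FOLLOW(B) ⊇ FIRST(B) = {a,b}; new: +{a,b}
  S→b A: FOLLOW(A) ⊇ FOLLOW(S) ⊇ {$}; new: +{$}
  S→b B: FOLLOW(B) ⊇ FOLLOW(S) ⊇ {$}; new: +{$}
  FOLLOW[S]={$}  FOLLOW[A]={$}  FOLLOW[B]={$,a,b}
[2] (stable)
  FOLLOW[S]={$}  FOLLOW[A]={$}  FOLLOW[B]={$,a,b}

FOLLOW(B) = ["$", "a", "b"]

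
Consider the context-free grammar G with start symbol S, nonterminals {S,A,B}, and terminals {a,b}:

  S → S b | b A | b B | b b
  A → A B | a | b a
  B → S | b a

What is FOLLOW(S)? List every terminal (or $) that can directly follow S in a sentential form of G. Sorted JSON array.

FIRST sets, iterate to fixpoint:
[1]
  A via A→a: +{a}
  A via A→b a: +{b}
  B via B→b a: +{b}
  S via S→b A: +{b}
  S: {b}  A: {a,b}  B: {b}
[2] — fixpoint
  S: {b}  A: {a,b}  B: {b}

FOLLOW sets:
initialize: $ ∈ FOLLOW(S)
pass 1:
  A→A B: FOLLOW(A) ⊇ FIRST(B) = {b}; new: +{b}
  A→A B: FOLLOW(B) ⊇ FOLLOW(A) ⊇ {b}; new: +{b}
  B→S: FOLLOW(S) ⊇ FOLLOW(B) ⊇ {b}; new: +{b}
  S→b A: FOLLOW(A) ⊇ FOLLOW(S) ⊇ {$,b}; new: +{$}
  S→b B: FOLLOW(B) ⊇ FOLLOW(S) ⊇ {$,b}; new: +{$}
  FOLLOW[S]={$,b}  FOLLOW[A]={$,b}  FOLLOW[B]={$,b}
pass 2: — fixpoint
  FOLLOW[S]={$,b}  FOLLOW[A]={$,b}  FOLLOW[B]={$,b}

FOLLOW(S) = ["$", "b"]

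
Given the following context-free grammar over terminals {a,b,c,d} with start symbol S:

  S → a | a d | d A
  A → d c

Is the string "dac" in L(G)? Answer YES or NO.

CNF form of G:
  S -> T0 A | T2 T0 | a
  A -> T0 T1
  T0 -> d
  T1 -> c
  T2 -> a

CYK table (by increasing span):
  cell(0,0) d: {T0}  orig:{}
  cell(1,1) a: {S,T2}  orig:{S}
  cell(2,2) c: {T1}  orig:{}
  cell(0,1) da: ∅
  cell(1,2) ac: ∅
  cell(0,2) dac: ∅

S ∉ T[0,2] ⇒ NO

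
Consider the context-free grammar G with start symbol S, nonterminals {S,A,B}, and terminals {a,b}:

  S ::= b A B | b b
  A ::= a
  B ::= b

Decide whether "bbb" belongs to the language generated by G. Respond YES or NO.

CNF form of G:
  S -> T0 T0 | T0 X1
  A -> a
  B -> b
  T0 -> b
  X1 -> A B

Fill CYK table bottom-up:
  T[0,0] 'b' = {B,T0}  orig:{B}
  T[1,1] 'b' = {B,T0}  orig:{B}
  T[2,2] 'b' = {B,T0}  orig:{B}
  T[0,1] 'bb' = {S}
  T[1,2] 'bb' = {S}
  T[0,2] 'bbb' = ∅

S ∉ T[0,2] ⇒ NO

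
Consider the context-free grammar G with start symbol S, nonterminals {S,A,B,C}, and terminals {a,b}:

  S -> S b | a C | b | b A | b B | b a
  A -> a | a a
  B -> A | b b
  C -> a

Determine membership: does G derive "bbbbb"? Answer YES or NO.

Convert to CNF:
  S -> S T1 | T0 C | T1 A | T1 B | T1 T0 | b
  A -> T0 T0 | a
  B -> T0 T0 | T1 T1 | a
  C -> a
  T0 -> a
  T1 -> b

CYK table (by increasing span):
  [0..0]={S,T1}  "b"  orig:{S}
  [1..1]={S,T1}  "b"  orig:{S}
  [2..2]={S,T1}  "b"  orig:{S}
  [3..3]={S,T1}  "b"  orig:{S}
  [4..4]={S,T1}  "b"  orig:{S}
  [0..1]={B,S}  "bb"
  [1..2]={B,S}  "bb"
  [2..3]={B,S}  "bb"
  [3..4]={B,S}  "bb"
  [0..2]={S}  "bbb"
  [1..3]={S}  "bbb"
  [2..4]={S}  "bbb"
  [0..3]={S}  "bbbb"
  [1..4]={S}  "bbbb"
  [0..4]={S}  "bbbbb"

S ∈ T[0,4] ⇒ YES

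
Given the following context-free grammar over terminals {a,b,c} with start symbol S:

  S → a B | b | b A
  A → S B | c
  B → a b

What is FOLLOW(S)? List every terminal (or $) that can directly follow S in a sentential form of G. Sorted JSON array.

FIRST iteration:
round 1:
  A via A→c: +{c}
  B via B→a b: +{a}
  S via S→a B: +{a}
  S via S→b: +{b}
  S: {a,b}  A: {c}  B: {a}
round 2:
  A via A→S B: +{a,b}
  S: {a,b}  A: {a,b,c}  B: {a}
round 3: (no change)
  S: {a,b}  A: {a,b,c}  B: {a}

Compute FOLLOW by fixpoint:
FOLLOW(S) := {$}
iter 1:
  A→S B: FOLLOW(S) ⊇ FIRST(B) = {a}; new: +{a}
  S→a B: FOLLOW(B) ⊇ FOLLOW(S) ⊇ {$,a}; new: +{$,a}
  S→b A: FOLLOW(A) ⊇ FOLLOW(S) ⊇ {$,a}; new: +{$,a}
  FOLLOW(S)={$,a}  FOLLOW(A)={$,a}  FOLLOW(B)={$,a}
iter 2: — fixpoint
  FOLLOW(S)={$,a}  FOLLOW(A)={$,a}  FOLLOW(B)={$,a}

FOLLOW(S) = ["$", "a"]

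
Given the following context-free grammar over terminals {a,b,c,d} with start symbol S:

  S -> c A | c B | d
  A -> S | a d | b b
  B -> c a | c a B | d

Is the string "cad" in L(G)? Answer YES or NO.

CNF form of G:
  S -> T3 A | T3 B | d
  A -> T0 T1 | T2 T2 | T3 A | T3 B | d
  B -> T3 T0 | T3 X4 | d
  T0 -> a
  T1 -> d
  T2 -> b
  T3 -> c
  X4 -> T0 B

CYK fill:
  cell(0,0) c: {T3}  orig:{}
  cell(1,1) a: {T0}  orig:{}
  cell(2,2) d: {A,B,S,T1}  orig:{A,B,S}
  cell(0,1) ca: {B}
  cell(1,2) ad: {A,X4}  orig:{A}
  cell(0,2) cad: {A,B,S}

S ∈ T[0,2] ⇒ YES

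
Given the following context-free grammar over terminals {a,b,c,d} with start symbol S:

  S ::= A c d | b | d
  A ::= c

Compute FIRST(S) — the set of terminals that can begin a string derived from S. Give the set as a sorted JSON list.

FIRST iteration:
[1]
  A via A→c: +{c}
  S via S→A c d: +{c}
  S via S→b: +{b}
  S via S→d: +{d}
  FIRST[S]={b,c,d}  FIRST[A]={c}
[2] done
  FIRST[S]={b,c,d}  FIRST[A]={c}

FIRST(S) = ["b", "c", "d"]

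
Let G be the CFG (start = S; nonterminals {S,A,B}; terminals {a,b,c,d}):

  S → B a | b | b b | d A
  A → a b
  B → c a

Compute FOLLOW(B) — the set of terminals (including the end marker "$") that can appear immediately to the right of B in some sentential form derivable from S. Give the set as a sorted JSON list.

FIRST iteration:
[1]
  A via A→a b: +{a}
  B via B→c a: +{c}
  S via S→B a: +{c}
  S via S→b: +{b}
  S via S→d A: +{d}
  FIRST[S]={b,c,d}  FIRST[A]={a}  FIRST[B]={c}
[2] — fixpoint
  FIRST[S]={b,c,d}  FIRST[A]={a}  FIRST[B]={c}

Compute FOLLOW by fixpoint:
seed FOLLOW(S) with $
pass 1:
  S→B a: FOLLOW(B) ⊇ FIRST(a) = {a}; new: +{a}
  S→d A: FOLLOW(A) ⊇ FOLLOW(S) ⊇ {$}; new: +{$}
  FOLLOW[S]={$}  FOLLOW[A]={$}  FOLLOW[B]={a}
pass 2: done
  FOLLOW[S]={$}  FOLLOW[A]={$}  FOLLOW[B]={a}

FOLLOW(B) = ["a"]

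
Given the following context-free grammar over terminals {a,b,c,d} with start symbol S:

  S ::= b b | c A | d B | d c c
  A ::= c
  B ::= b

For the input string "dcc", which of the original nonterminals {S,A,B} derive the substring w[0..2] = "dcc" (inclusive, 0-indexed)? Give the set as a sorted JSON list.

CNF form of G:
  S -> T0 T0 | T1 A | T2 B | T2 X3
  A -> c
  B -> b
  T0 -> b
  T1 -> c
  T2 -> d
  X3 -> T1 T1

CYK table (by increasing span), restricted to cells inside w[0..2]:
  T[0,0] 'd' = {T2}  orig:{}
  T[1,1] 'c' = {A,T1}  orig:{A}
  T[2,2] 'c' = {A,T1}  orig:{A}
  T[0,1] 'dc' = ∅
  T[1,2] 'cc' = {S,X3}  orig:{S}
  T[0,2] 'dcc' = {S}

Original NTs in T[0,2] deriving "dcc": ["S"]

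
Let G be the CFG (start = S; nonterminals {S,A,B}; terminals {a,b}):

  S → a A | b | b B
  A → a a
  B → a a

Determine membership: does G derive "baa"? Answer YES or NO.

Convert to CNF:
  S -> T0 A | T1 B | b
  A -> T0 T0
  B -> T0 T0
  T0 -> a
  T1 -> b

CYK table (by increasing span):
  cell(0,0) b: {S,T1}  orig:{S}
  cell(1,1) a: {T0}  orig:{}
  cell(2,2) a: {T0}  orig:{}
  cell(0,1) ba: ∅
  cell(1,2) aa: {A,B}
  cell(0,2) baa: {S}

S ∈ T[0,2] ⇒ YES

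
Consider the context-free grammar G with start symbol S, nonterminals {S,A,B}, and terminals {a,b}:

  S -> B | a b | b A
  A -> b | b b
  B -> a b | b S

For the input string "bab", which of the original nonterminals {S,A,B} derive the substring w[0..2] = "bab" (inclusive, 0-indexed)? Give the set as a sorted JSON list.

Convert to CNF:
  S -> T0 A | T0 S | T1 T0
  A -> T0 T0 | b
  B -> T0 S | T1 T0
  T0 -> b
  T1 -> a

CYK table (by increasing span) (cells [i..j] with 0 ≤ i ≤ j ≤ 2 only):
  [0..0]={A,T0}  "b"  orig:{A}
  [1..1]={T1}  "a"  orig:{}
  [2..2]={A,T0}  "b"  orig:{A}
  [0..1]=∅  "ba"
  [1..2]={B,S}  "ab"
  [0..2]={B,S}  "bab"

Original NTs in T[0,2] deriving "bab": ["B", "S"]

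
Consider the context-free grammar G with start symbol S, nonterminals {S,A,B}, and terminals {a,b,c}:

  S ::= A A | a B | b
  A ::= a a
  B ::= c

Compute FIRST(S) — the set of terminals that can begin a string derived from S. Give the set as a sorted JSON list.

Compute FIRST by fixpoint:
[1]
  A via A→a a: +{a}
  B via B→c: +{c}
  S via S→A A: +{a}
  S via S→b: +{b}
  S: {a,b}  A: {a}  B: {c}
[2] done
  S: {a,b}  A: {a}  B: {c}

FIRST(S) = ["a", "b"]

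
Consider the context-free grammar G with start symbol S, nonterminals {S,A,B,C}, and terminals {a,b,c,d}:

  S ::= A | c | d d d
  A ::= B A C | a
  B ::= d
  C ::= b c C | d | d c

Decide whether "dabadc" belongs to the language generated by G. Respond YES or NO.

Convert to CNF:
  S -> B X5 | T2 X6 | a | c
  A -> B X3 | a
  B -> d
  C -> T0 X4 | T2 T1 | d
  T0 -> b
  T1 -> c
  T2 -> d
  X3 -> A C
  X4 -> T1 C
  X5 -> A C
  X6 -> T2 T2

Fill CYK table bottom-up:
  [0..0]={B,C,T2}  "d"  orig:{B,C}
  [1..1]={A,S}  "a"
  [2..2]={T0}  "b"  orig:{}
  [3..3]={A,S}  "a"
  [4..4]={B,C,T2}  "d"  orig:{B,C}
  [5..5]={S,T1}  "c"  orig:{S}
  [0..1]=∅  "da"
  [1..2]=∅  "ab"
  [2..3]=∅  "ba"
  [3..4]={X3,X5}  "ad"  orig:{}
  [4..5]={C}  "dc"
  [0..2]=∅  "dab"
  [1..3]=∅  "aba"
  [2..4]=∅  "bad"
  [3..5]={X3,X5}  "adc"  orig:{}
  [0..3]=∅  "daba"
  [1..4]=∅  "abad"
  [2..5]=∅  "badc"
  [0..4]=∅  "dabad"
  [1..5]=∅  "abadc"
  [0..5]=∅  "dabadc"

S ∉ T[0,5] ⇒ NO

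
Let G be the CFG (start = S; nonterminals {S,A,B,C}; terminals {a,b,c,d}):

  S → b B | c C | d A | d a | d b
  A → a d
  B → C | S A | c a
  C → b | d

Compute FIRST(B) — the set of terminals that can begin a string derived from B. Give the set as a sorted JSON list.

FIRST iteration:
iter 1:
  A via A→a d: +{a}
  B via B→c a: +{c}
  C via C→b: +{b}
  C via C→d: +{d}
  S via S→b B: +{b}
  S via S→c C: +{c}
  S via S→d A: +{d}
  S: {b,c,d}  A: {a}  B: {c}  C: {b,d}
iter 2:
  B via B→C: +{b,d}
  S: {b,c,d}  A: {a}  B: {b,c,d}  C: {b,d}
iter 3: (no change)
  S: {b,c,d}  A: {a}  B: {b,c,d}  C: {b,d}

FIRST(B) = ["b", "c", "d"]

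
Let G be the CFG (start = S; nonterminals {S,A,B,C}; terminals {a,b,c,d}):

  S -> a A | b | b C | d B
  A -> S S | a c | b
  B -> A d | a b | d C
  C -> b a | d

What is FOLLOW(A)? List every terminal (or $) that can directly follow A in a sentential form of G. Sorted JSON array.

Compute FIRST by fixpoint:
round 1:
  A via A→a c: +{a}
  A via A→b: +{b}
  B via B→A d: +{a,b}
  B via B→d C: +{d}
  C via C→b a: +{b}
  C via C→d: +{d}
  S via S→a A: +{a}
  S via S→b: +{b}
  S via S→d B: +{d}
  S: {a,b,d}  A: {a,b}  B: {a,b,d}  C: {b,d}
round 2:
  A via A→S S: +{d}
  S: {a,b,d}  A: {a,b,d}  B: {a,b,d}  C: {b,d}
round 3: — fixpoint
  S: {a,b,d}  A: {a,b,d}  B: {a,b,d}  C: {b,d}

Compute FOLLOW by fixpoint:
FOLLOW(S) := {$}
pass 1:
  A→S S: FOLLOW(S) ⊇ FIRST(S) = {a,b,d}; new: +{a,b,d}
  B→A d: FOLLOW(A) ⊇ FIRST(d) = {d}; new: +{d}
  S→a A: FOLLOW(A) ⊇ FOLLOW(S) ⊇ {$,a,b,d}; new: +{$,a,b}
  S→b C: FOLLOW(C) ⊇ FOLLOW(S) ⊇ {$,a,b,d}; new: +{$,a,b,d}
  S→d B: FOLLOW(B) ⊇ FOLLOW(S) ⊇ {$,a,b,d}; new: +{$,a,b,d}
  FOLLOW(S)={$,a,b,d}  FOLLOW(A)={$,a,b,d}  FOLLOW(B)={$,a,b,d}  FOLLOW(C)={$,a,b,d}
pass 2: — fixpoint
  FOLLOW(S)={$,a,b,d}  FOLLOW(A)={$,a,b,d}  FOLLOW(B)={$,a,b,d}  FOLLOW(C)={$,a,b,d}

FOLLOW(A) = ["$", "a", "b", "d"]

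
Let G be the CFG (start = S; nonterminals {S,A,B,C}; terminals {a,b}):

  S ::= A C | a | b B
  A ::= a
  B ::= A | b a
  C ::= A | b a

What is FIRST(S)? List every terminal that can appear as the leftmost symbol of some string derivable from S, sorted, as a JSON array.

FIRST iteration:
iter 1:
  A via A→a: +{a}
  B via B→A: +{a}
  B via B→b a: +{b}
  C via C→A: +{a}
  C via C→b a: +{b}
  S via S→A C: +{a}
  S via S→b B: +{b}
  S: {a,b}  A: {a}  B: {a,b}  C: {a,b}
iter 2: — fixpoint
  S: {a,b}  A: {a}  B: {a,b}  C: {a,b}

FIRST(S) = ["a", "b"]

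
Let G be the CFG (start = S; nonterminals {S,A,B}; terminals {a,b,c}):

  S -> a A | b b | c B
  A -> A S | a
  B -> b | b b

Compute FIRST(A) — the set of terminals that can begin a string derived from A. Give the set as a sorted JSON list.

Compute FIRST by fixpoint:
pass 1:
  A via A→a: +{a}
  B via B→b: +{b}
  S via S→a A: +{a}
  S via S→b b: +{b}
  S via S→c B: +{c}
  FIRST(S)={a,b,c}  FIRST(A)={a}  FIRST(B)={b}
pass 2: (stable)
  FIRST(S)={a,b,c}  FIRST(A)={a}  FIRST(B)={b}

FIRST(A) = ["a"]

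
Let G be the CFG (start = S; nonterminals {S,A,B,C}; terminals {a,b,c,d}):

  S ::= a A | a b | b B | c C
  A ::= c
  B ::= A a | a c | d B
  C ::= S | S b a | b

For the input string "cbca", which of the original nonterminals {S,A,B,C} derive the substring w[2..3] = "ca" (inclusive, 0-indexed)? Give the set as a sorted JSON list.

CNF form of G:
  S -> T0 A | T0 T3 | T1 C | T3 B
  A -> c
  B -> A T0 | T0 T1 | T2 B
  C -> S X4 | T0 A | T0 T3 | T1 C | T3 B | b
  T0 -> a
  T1 -> c
  T2 -> d
  T3 -> b
  X4 -> T3 T0

CYK fill (cells [i..j] with 2 ≤ i ≤ j ≤ 3 only):
  [2..2]={A,T1}  "c"  orig:{A}
  [3..3]={T0}  "a"  orig:{}
  [2..3]={B}  "ca"

Original NTs in T[2,3] deriving "ca": ["B"]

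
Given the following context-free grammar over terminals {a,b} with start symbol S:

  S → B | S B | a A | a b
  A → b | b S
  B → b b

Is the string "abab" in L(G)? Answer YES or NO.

CNF form of G:
  S -> S B | T0 T0 | T1 A | T1 T0
  A -> T0 S | b
  B -> T0 T0
  T0 -> b
  T1 -> a

Fill CYK table bottom-up:
  T[0,0] 'a' = {T1}  orig:{}
  T[1,1] 'b' = {A,T0}  orig:{A}
  T[2,2] 'a' = {T1}  orig:{}
  T[3,3] 'b' = {A,T0}  orig:{A}
  T[0,1] 'ab' = {S}
  T[1,2] 'ba' = ∅
  T[2,3] 'ab' = {S}
  T[0,2] 'aba' = ∅
  T[1,3] 'bab' = {A}
  T[0,3] 'abab' = {S}

S ∈ T[0,3] ⇒ YES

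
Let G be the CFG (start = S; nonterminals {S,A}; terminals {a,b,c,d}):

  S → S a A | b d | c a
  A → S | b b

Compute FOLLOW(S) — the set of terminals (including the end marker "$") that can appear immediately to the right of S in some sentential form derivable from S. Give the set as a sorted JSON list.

FIRST iteration:
[1]
  A via A→b b: +{b}
  S via S→b d: +{b}
  S via S→c a: +{c}
  FIRST(S)={b,c}  FIRST(A)={b}
[2]
  A via A→S: +{c}
  FIRST(S)={b,c}  FIRST(A)={b,c}
[3] — fixpoint
  FIRST(S)={b,c}  FIRST(A)={b,c}

FOLLOW sets:
FOLLOW(S) := {$}
round 1:
  S→S a A: FOLLOW(S) ⊇ FIRST(a) = {a}; new: +{a}
  S→S a A: FOLLOW(A) ⊇ FOLLOW(S) ⊇ {$,a}; new: +{$,a}
  S: {$,a}  A: {$,a}
round 2: (no change)
  S: {$,a}  A: {$,a}

FOLLOW(S) = ["$", "a"]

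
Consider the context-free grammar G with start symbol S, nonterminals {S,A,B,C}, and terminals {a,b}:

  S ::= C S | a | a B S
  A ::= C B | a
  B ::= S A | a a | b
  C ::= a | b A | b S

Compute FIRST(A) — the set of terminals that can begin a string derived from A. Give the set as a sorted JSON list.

Compute FIRST by fixpoint:
round 1:
  A via A→a: +{a}
  B via B→a a: +{a}
  B via B→b: +{b}
  C via C→a: +{a}
  C via C→b A: +{b}
  S via S→C S: +{a,b}
  S: {a,b}  A: {a}  B: {a,b}  C: {a,b}
round 2:
  A via A→C B: +{b}
  S: {a,b}  A: {a,b}  B: {a,b}  C: {a,b}
round 3: — fixpoint
  S: {a,b}  A: {a,b}  B: {a,b}  C: {a,b}

FIRST(A) = ["a", "b"]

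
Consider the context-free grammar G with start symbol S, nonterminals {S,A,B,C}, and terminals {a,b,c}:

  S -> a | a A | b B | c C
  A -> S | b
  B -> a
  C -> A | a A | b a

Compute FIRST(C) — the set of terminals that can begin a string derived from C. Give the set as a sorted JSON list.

FIRST sets, iterate to fixpoint:
pass 1:
  A via A→b: +{b}
  B via B→a: +{a}
  C via C→A: +{b}
  C via C→a A: +{a}
  S via S→a: +{a}
  S via S→b B: +{b}
  S via S→c C: +{c}
  FIRST[S]={a,b,c}  FIRST[A]={b}  FIRST[B]={a}  FIRST[C]={a,b}
pass 2:
  A via A→S: +{a,c}
  C via C→A: +{c}
  FIRST[S]={a,b,c}  FIRST[A]={a,b,c}  FIRST[B]={a}  FIRST[C]={a,b,c}
pass 3: — fixpoint
  FIRST[S]={a,b,c}  FIRST[A]={a,b,c}  FIRST[B]={a}  FIRST[C]={a,b,c}

FIRST(C) = ["a", "b", "c"]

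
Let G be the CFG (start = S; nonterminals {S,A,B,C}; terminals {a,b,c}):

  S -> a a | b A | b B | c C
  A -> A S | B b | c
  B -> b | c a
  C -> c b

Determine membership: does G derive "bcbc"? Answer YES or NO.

CNF form of G:
  S -> T0 A | T0 B | T1 C | T2 T2
  A -> A S | B T0 | c
  B -> T1 T2 | b
  C -> T1 T0
  T0 -> b
  T1 -> c
  T2 -> a

CYK fill:
  cell(0,0) b: {B,T0}  orig:{B}
  cell(1,1) c: {A,T1}  orig:{A}
  cell(2,2) b: {B,T0}  orig:{B}
  cell(3,3) c: {A,T1}  orig:{A}
  cell(0,1) bc: {S}
  cell(1,2) cb: {C}
  cell(2,3) bc: {S}
  cell(0,2) bcb: ∅
  cell(1,3) cbc: {A}
  cell(0,3) bcbc: {S}

S ∈ T[0,3] ⇒ YES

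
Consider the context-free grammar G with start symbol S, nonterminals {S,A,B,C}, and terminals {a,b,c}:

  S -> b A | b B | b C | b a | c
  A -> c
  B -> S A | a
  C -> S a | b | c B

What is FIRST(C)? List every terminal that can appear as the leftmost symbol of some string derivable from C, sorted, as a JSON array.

FIRST sets, iterate to fixpoint:
[1]
  A via A→c: +{c}
  B via B→a: +{a}
  C via C→b: +{b}
  C via C→c B: +{c}
  S via S→b A: +{b}
  S via S→c: +{c}
  FIRST(S)={b,c}  FIRST(A)={c}  FIRST(B)={a}  FIRST(C)={b,c}
[2]
  B via B→S A: +{b,c}
  FIRST(S)={b,c}  FIRST(A)={c}  FIRST(B)={a,b,c}  FIRST(C)={b,c}
[3] — fixpoint
  FIRST(S)={b,c}  FIRST(A)={c}  FIRST(B)={a,b,c}  FIRST(C)={b,c}

FIRST(C) = ["b", "c"]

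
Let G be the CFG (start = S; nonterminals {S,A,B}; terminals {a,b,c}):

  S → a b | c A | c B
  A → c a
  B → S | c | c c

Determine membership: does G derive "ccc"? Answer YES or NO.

Convert to CNF:
  S -> T0 A | T0 B | T1 T2
  A -> T0 T1
  B -> T0 A | T0 B | T0 T0 | T1 T2 | c
  T0 -> c
  T1 -> a
  T2 -> b

Fill CYK table bottom-up:
  cell(0,0) c: {B,T0}  orig:{B}
  cell(1,1) c: {B,T0}  orig:{B}
  cell(2,2) c: {B,T0}  orig:{B}
  cell(0,1) cc: {B,S}
  cell(1,2) cc: {B,S}
  cell(0,2) ccc: {B,S}

S ∈ T[0,2] ⇒ YES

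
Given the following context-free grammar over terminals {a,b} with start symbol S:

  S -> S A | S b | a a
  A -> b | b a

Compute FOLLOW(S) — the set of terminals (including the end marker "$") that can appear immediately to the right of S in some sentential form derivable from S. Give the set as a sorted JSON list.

FIRST iteration:
pass 1:
  A via A→b: +{b}
  S via S→a a: +{a}
  FIRST[S]={a}  FIRST[A]={b}
pass 2: (stable)
  FIRST[S]={a}  FIRST[A]={b}

FOLLOW sets:
FOLLOW(S) := {$}
iter 1:
  S→S A: FOLLOW(S) ⊇ FIRST(A) = {b}; new: +{b}
  S→S A: FOLLOW(A) ⊇ FOLLOW(S) ⊇ {$,b}; new: +{$,b}
  FOLLOW[S]={$,b}  FOLLOW[A]={$,b}
iter 2: (stable)
  FOLLOW[S]={$,b}  FOLLOW[A]={$,b}

FOLLOW(S) = ["$", "b"]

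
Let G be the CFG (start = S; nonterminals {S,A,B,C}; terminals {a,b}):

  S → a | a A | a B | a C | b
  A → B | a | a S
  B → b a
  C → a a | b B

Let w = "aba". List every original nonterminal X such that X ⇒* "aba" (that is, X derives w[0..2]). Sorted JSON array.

CNF form of G:
  S -> T0 A | T0 B | T0 C | a | b
  A -> T0 S | T1 T0 | a
  B -> T1 T0
  C -> T0 T0 | T1 B
  T0 -> a
  T1 -> b

Fill CYK table bottom-up (cells [i..j] with 0 ≤ i ≤ j ≤ 2 only):
  [0..0]={A,S,T0}  "a"  orig:{A,S}
  [1..1]={S,T1}  "b"  orig:{S}
  [2..2]={A,S,T0}  "a"  orig:{A,S}
  [0..1]={A}  "ab"
  [1..2]={A,B}  "ba"
  [0..2]={S}  "aba"

Original NTs in T[0,2] deriving "aba": ["S"]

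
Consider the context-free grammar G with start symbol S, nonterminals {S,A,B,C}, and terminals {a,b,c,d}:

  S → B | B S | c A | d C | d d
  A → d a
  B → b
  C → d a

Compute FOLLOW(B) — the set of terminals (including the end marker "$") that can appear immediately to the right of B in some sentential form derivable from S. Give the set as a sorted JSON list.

FIRST sets, iterate to fixpoint:
round 1:
  A via A→d a: +{d}
  B via B→b: +{b}
  C via C→d a: +{d}
  S via S→B: +{b}
  S via S→c A: +{c}
  S via S→d C: +{d}
  FIRST[S]={b,c,d}  FIRST[A]={d}  FIRST[B]={b}  FIRST[C]={d}
round 2: (stable)
  FIRST[S]={b,c,d}  FIRST[A]={d}  FIRST[B]={b}  FIRST[C]={d}

FOLLOW iteration:
seed FOLLOW(S) with $
pass 1:
  S→B: FOLLOW(B) ⊇ FOLLOW(S) ⊇ {$}; new: +{$}
  S→B S: FOLLOW(B) ⊇ FIRST(S) = {b,c,d}; new: +{b,c,d}
  S→c A: FOLLOW(A) ⊇ FOLLOW(S) ⊇ {$}; new: +{$}
  S→d C: FOLLOW(C) ⊇ FOLLOW(S) ⊇ {$}; new: +{$}
  S: {$}  A: {$}  B: {$,b,c,d}  C: {$}
pass 2: (stable)
  S: {$}  A: {$}  B: {$,b,c,d}  C: {$}

FOLLOW(B) = ["$", "b", "c", "d"]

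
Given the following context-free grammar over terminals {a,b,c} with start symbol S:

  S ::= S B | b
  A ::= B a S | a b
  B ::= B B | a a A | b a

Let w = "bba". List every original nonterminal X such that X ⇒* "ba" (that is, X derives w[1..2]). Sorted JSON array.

Convert to CNF:
  S -> S B | b
  A -> B X2 | T0 T1
  B -> B B | T0 X3 | T1 T0
  T0 -> a
  T1 -> b
  X2 -> T0 S
  X3 -> T0 A

CYK table (by increasing span) — only the sub-triangle for w[1..2]:
  T[1,1] 'b' = {S,T1}  orig:{S}
  T[2,2] 'a' = {T0}  orig:{}
  T[1,2] 'ba' = {B}

Original NTs in T[1,2] deriving "ba": ["B"]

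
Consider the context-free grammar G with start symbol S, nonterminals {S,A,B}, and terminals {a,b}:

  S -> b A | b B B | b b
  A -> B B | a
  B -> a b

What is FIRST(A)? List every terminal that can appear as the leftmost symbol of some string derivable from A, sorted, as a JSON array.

FIRST iteration:
iter 1:
  A via A→a: +{a}
  B via B→a b: +{a}
  S via S→b A: +{b}
  S: {b}  A: {a}  B: {a}
iter 2: done
  S: {b}  A: {a}  B: {a}

FIRST(A) = ["a"]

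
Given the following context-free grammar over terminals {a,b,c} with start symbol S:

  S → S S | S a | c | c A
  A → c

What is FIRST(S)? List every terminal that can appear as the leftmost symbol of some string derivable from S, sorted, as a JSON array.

FIRST sets, iterate to fixpoint:
round 1:
  A via A→c: +{c}
  S via S→c: +{c}
  S: {c}  A: {c}
round 2: done
  S: {c}  A: {c}

FIRST(S) = ["c"]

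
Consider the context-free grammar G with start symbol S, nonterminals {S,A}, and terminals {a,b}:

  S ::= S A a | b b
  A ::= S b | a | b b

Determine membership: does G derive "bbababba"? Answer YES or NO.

CNF form of G:
  S -> S X2 | T0 T0
  A -> S T0 | T0 T0 | a
  T0 -> b
  T1 -> a
  X2 -> A T1

Fill CYK table bottom-up:
  T[0,0] 'b' = {T0}  orig:{}
  T[1,1] 'b' = {T0}  orig:{}
  T[2,2] 'a' = {A,T1}  orig:{A}
  T[3,3] 'b' = {T0}  orig:{}
  T[4,4] 'a' = {A,T1}  orig:{A}
  T[5,5] 'b' = {T0}  orig:{}
  T[6,6] 'b' = {T0}  orig:{}
  T[7,7] 'a' = {A,T1}  orig:{A}
  T[0,1] 'bb' = {A,S}
  T[1,2] 'ba' = ∅
  T[2,3] 'ab' = ∅
  T[3,4] 'ba' = ∅
  T[4,5] 'ab' = ∅
  T[5,6] 'bb' = {A,S}
  T[6,7] 'ba' = ∅
  T[0,2] 'bba' = {X2}  orig:{}
  T[1,3] 'bab' = ∅
  T[2,4] 'aba' = ∅
  T[3,5] 'bab' = ∅
  T[4,6] 'abb' = ∅
  T[5,7] 'bba' = {X2}  orig:{}
  T[0,3] 'bbab' = ∅
  T[1,4] 'baba' = ∅
  T[2,5] 'abab' = ∅
  T[3,6] 'babb' = ∅
  T[4,7] 'abba' = ∅
  T[0,4] 'bbaba' = ∅
  T[1,5] 'babab' = ∅
  T[2,6] 'ababb' = ∅
  T[3,7] 'babba' = ∅
  T[0,5] 'bbabab' = ∅
  T[1,6] 'bababb' = ∅
  T[2,7] 'ababba' = ∅
  T[0,6] 'bbababb' = ∅
  T[1,7] 'bababba' = ∅
  T[0,7] 'bbababba' = ∅

S ∉ T[0,7] ⇒ NO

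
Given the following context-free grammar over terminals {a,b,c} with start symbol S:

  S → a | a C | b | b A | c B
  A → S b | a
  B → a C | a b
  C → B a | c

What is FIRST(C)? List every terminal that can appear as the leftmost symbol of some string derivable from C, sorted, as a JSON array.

FIRST iteration:
pass 1:
  A via A→a: +{a}
  B via B→a C: +{a}
  C via C→B a: +{a}
  C via C→c: +{c}
  S via S→a: +{a}
  S via S→b: +{b}
  S via S→c B: +{c}
  S: {a,b,c}  A: {a}  B: {a}  C: {a,c}
pass 2:
  A via A→S b: +{b,c}
  S: {a,b,c}  A: {a,b,c}  B: {a}  C: {a,c}
pass 3: done
  S: {a,b,c}  A: {a,b,c}  B: {a}  C: {a,c}

FIRST(C) = ["a", "c"]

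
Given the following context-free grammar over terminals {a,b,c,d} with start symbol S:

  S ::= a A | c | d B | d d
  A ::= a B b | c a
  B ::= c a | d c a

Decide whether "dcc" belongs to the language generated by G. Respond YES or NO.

CNF form of G:
  S -> T0 A | T3 B | T3 T3 | c
  A -> T0 X4 | T2 T0
  B -> T2 T0 | T3 X5
  T0 -> a
  T1 -> b
  T2 -> c
  T3 -> d
  X4 -> B T1
  X5 -> T2 T0

Fill CYK table bottom-up:
  cell(0,0) d: {T3}  orig:{}
  cell(1,1) c: {S,T2}  orig:{S}
  cell(2,2) c: {S,T2}  orig:{S}
  cell(0,1) dc: ∅
  cell(1,2) cc: ∅
  cell(0,2) dcc: ∅

S ∉ T[0,2] ⇒ NO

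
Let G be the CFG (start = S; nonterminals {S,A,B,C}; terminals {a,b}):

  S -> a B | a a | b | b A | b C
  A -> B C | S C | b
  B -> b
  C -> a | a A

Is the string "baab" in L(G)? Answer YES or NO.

CNF form of G:
  S -> T0 B | T0 T0 | T1 A | T1 C | b
  A -> B C | S C | b
  B -> b
  C -> T0 A | a
  T0 -> a
  T1 -> b

CYK fill:
  T[0,0] 'b' = {A,B,S,T1}  orig:{A,B,S}
  T[1,1] 'a' = {C,T0}  orig:{C}
  T[2,2] 'a' = {C,T0}  orig:{C}
  T[3,3] 'b' = {A,B,S,T1}  orig:{A,B,S}
  T[0,1] 'ba' = {A,S}
  T[1,2] 'aa' = {S}
  T[2,3] 'ab' = {C,S}
  T[0,2] 'baa' = {A}
  T[1,3] 'aab' = ∅
  T[0,3] 'baab' = {A}

S ∉ T[0,3] ⇒ NO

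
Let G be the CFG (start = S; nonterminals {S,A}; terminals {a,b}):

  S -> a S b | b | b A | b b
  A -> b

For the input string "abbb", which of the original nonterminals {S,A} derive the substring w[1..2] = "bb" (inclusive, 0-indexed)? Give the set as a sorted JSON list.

CNF form of G:
  S -> T0 X2 | T1 A | T1 T1 | b
  A -> b
  T0 -> a
  T1 -> b
  X2 -> S T1

CYK table (by increasing span), restricted to cells inside w[1..2]:
  cell(1,1) b: {A,S,T1}  orig:{A,S}
  cell(2,2) b: {A,S,T1}  orig:{A,S}
  cell(1,2) bb: {S,X2}  orig:{S}

Original NTs in T[1,2] deriving "bb": ["S"]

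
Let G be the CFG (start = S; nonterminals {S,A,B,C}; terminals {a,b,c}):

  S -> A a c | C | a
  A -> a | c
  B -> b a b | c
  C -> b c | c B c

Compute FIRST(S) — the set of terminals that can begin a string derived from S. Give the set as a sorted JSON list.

FIRST iteration:
round 1:
  A via A→a: +{a}
  A via A→c: +{c}
  B via B→b a b: +{b}
  B via B→c: +{c}
  C via C→b c: +{b}
  C via C→c B c: +{c}
  S via S→A a c: +{a,c}
  S via S→C: +{b}
  FIRST(S)={a,b,c}  FIRST(A)={a,c}  FIRST(B)={b,c}  FIRST(C)={b,c}
round 2: done
  FIRST(S)={a,b,c}  FIRST(A)={a,c}  FIRST(B)={b,c}  FIRST(C)={b,c}

FIRST(S) = ["a", "b", "c"]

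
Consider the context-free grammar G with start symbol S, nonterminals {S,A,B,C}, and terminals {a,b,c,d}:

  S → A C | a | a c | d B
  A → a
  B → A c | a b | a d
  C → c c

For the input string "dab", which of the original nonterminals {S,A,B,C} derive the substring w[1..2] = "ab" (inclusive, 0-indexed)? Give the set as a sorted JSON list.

CNF form of G:
  S -> A C | T1 T0 | T3 B | a
  A -> a
  B -> A T0 | T1 T2 | T1 T3
  C -> T0 T0
  T0 -> c
  T1 -> a
  T2 -> b
  T3 -> d

CYK fill (cells [i..j] with 1 ≤ i ≤ j ≤ 2 only):
  cell(1,1) a: {A,S,T1}  orig:{A,S}
  cell(2,2) b: {T2}  orig:{}
  cell(1,2) ab: {B}

Original NTs in T[1,2] deriving "ab": ["B"]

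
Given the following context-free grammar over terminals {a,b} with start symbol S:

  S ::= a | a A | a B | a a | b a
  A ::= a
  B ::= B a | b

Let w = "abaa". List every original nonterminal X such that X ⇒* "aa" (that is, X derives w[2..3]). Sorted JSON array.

CNF form of G:
  S -> T0 A | T0 B | T0 T0 | T1 T0 | a
  A -> a
  B -> B T0 | b
  T0 -> a
  T1 -> b

Fill CYK table bottom-up, restricted to cells inside w[2..3]:
  T[2,2] 'a' = {A,S,T0}  orig:{A,S}
  T[3,3] 'a' = {A,S,T0}  orig:{A,S}
  T[2,3] 'aa' = {S}

Original NTs in T[2,3] deriving "aa": ["S"]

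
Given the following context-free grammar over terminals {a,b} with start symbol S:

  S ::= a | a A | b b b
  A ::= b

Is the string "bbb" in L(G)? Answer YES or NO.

CNF form of G:
  S -> T0 A | T1 X2 | a
  A -> b
  T0 -> a
  T1 -> b
  X2 -> T1 T1

Fill CYK table bottom-up:
  [0..0]={A,T1}  "b"  orig:{A}
  [1..1]={A,T1}  "b"  orig:{A}
  [2..2]={A,T1}  "b"  orig:{A}
  [0..1]={X2}  "bb"  orig:{}
  [1..2]={X2}  "bb"  orig:{}
  [0..2]={S}  "bbb"

S ∈ T[0,2] ⇒ YES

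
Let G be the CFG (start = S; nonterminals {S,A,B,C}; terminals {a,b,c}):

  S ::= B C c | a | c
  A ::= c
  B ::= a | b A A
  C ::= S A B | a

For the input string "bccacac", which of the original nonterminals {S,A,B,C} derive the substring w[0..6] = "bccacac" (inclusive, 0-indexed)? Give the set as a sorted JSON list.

Convert to CNF:
  S -> B X4 | a | c
  A -> c
  B -> T0 X2 | a
  C -> S X3 | a
  T0 -> b
  T1 -> c
  X2 -> A A
  X3 -> A B
  X4 -> C T1

CYK fill (cells [i..j] with 0 ≤ i ≤ j ≤ 6 only):
  cell(0,0) b: {T0}  orig:{}
  cell(1,1) c: {A,S,T1}  orig:{A,S}
  cell(2,2) c: {A,S,T1}  orig:{A,S}
  cell(3,3) a: {B,C,S}
  cell(4,4) c: {A,S,T1}  orig:{A,S}
  cell(5,5) a: {B,C,S}
  cell(6,6) c: {A,S,T1}  orig:{A,S}
  cell(0,1) bc: ∅
  cell(1,2) cc: {X2}  orig:{}
  cell(2,3) ca: {X3}  orig:{}
  cell(3,4) ac: {X4}  orig:{}
  cell(4,5) ca: {X3}  orig:{}
  cell(5,6) ac: {X4}  orig:{}
  cell(0,2) bcc: {B}
  cell(1,3) cca: {C}
  cell(2,4) cac: ∅
  cell(3,5) aca: {C}
  cell(4,6) cac: ∅
  cell(0,3) bcca: ∅
  cell(1,4) ccac: {X4}  orig:{}
  cell(2,5) caca: ∅
  cell(3,6) acac: {X4}  orig:{}
  cell(0,4) bccac: {S}
  cell(1,5) ccaca: ∅
  cell(2,6) cacac: ∅
  cell(0,5) bccaca: ∅
  cell(1,6) ccacac: ∅
  cell(0,6) bccacac: {S}

Original NTs in T[0,6] deriving "bccacac": ["S"]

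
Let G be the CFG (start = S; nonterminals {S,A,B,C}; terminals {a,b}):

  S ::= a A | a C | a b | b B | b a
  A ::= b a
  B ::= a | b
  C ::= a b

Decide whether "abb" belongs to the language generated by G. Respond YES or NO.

CNF form of G:
  S -> T0 B | T0 T1 | T1 A | T1 C | T1 T0
  A -> T0 T1
  B -> a | b
  C -> T1 T0
  T0 -> b
  T1 -> a

Fill CYK table bottom-up:
  cell(0,0) a: {B,T1}  orig:{B}
  cell(1,1) b: {B,T0}  orig:{B}
  cell(2,2) b: {B,T0}  orig:{B}
  cell(0,1) ab: {C,S}
  cell(1,2) bb: {S}
  cell(0,2) abb: ∅

S ∉ T[0,2] ⇒ NO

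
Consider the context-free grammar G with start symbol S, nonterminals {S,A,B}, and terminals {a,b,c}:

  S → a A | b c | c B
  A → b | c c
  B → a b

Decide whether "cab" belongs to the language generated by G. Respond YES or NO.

CNF form of G:
  S -> T0 B | T1 A | T2 T0
  A -> T0 T0 | b
  B -> T1 T2
  T0 -> c
  T1 -> a
  T2 -> b

CYK fill:
  cell(0,0) c: {T0}  orig:{}
  cell(1,1) a: {T1}  orig:{}
  cell(2,2) b: {A,T2}  orig:{A}
  cell(0,1) ca: ∅
  cell(1,2) ab: {B,S}
  cell(0,2) cab: {S}

S ∈ T[0,2] ⇒ YES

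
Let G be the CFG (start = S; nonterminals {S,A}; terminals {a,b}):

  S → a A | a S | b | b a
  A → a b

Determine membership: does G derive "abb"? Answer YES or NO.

Convert to CNF:
  S -> T0 A | T0 S | T1 T0 | b
  A -> T0 T1
  T0 -> a
  T1 -> b

CYK table (by increasing span):
  T[0,0] 'a' = {T0}  orig:{}
  T[1,1] 'b' = {S,T1}  orig:{S}
  T[2,2] 'b' = {S,T1}  orig:{S}
  T[0,1] 'ab' = {A,S}
  T[1,2] 'bb' = ∅
  T[0,2] 'abb' = ∅

S ∉ T[0,2] ⇒ NO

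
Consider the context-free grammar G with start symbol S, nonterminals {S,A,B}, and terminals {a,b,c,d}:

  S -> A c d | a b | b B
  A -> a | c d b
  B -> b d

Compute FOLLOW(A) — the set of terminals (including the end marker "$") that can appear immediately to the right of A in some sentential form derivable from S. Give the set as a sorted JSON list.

Compute FIRST by fixpoint:
iter 1:
  A via A→a: +{a}
  A via A→c d b: +{c}
  B via B→b d: +{b}
  S via S→A c d: +{a,c}
  S via S→b B: +{b}
  FIRST[S]={a,b,c}  FIRST[A]={a,c}  FIRST[B]={b}
iter 2: done
  FIRST[S]={a,b,c}  FIRST[A]={a,c}  FIRST[B]={b}

Compute FOLLOW by fixpoint:
seed FOLLOW(S) with $
pass 1:
  S→A c d: FOLLOW(A) ⊇ FIRST(c) = {c}; new: +{c}
  S→b B: FOLLOW(B) ⊇ FOLLOW(S) ⊇ {$}; new: +{$}
  FOLLOW(S)={$}  FOLLOW(A)={c}  FOLLOW(B)={$}
pass 2: (no change)
  FOLLOW(S)={$}  FOLLOW(A)={c}  FOLLOW(B)={$}

FOLLOW(A) = ["c"]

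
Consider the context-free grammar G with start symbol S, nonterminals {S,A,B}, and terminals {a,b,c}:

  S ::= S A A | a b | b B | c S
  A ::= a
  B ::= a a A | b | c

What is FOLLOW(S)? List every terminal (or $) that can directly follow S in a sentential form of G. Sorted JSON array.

Compute FIRST by fixpoint:
iter 1:
  A via A→a: +{a}
  B via B→a a A: +{a}
  B via B→b: +{b}
  B via B→c: +{c}
  S via S→a b: +{a}
  S via S→b B: +{b}
  S via S→c S: +{c}
  S: {a,b,c}  A: {a}  B: {a,b,c}
iter 2: done
  S: {a,b,c}  A: {a}  B: {a,b,c}

Compute FOLLOW by fixpoint:
initialize: $ ∈ FOLLOW(S)
round 1:
  S→S A A: FOLLOW(S) ⊇ FIRST(A) = {a}; new: +{a}
  S→S A A: FOLLOW(A) ⊇ FIRST(A) = {a}; new: +{a}
  S→S A A: FOLLOW(A) ⊇ FOLLOW(S) ⊇ {$,a}; new: +{$}
  S→b B: FOLLOW(B) ⊇ FOLLOW(S) ⊇ {$,a}; new: +{$,a}
  S: {$,a}  A: {$,a}  B: {$,a}
round 2: — fixpoint
  S: {$,a}  A: {$,a}  B: {$,a}

FOLLOW(S) = ["$", "a"]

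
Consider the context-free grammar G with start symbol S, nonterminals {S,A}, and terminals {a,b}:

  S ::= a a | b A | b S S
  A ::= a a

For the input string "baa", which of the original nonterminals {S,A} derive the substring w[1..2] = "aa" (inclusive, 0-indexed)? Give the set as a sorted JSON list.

CNF form of G:
  S -> T0 T0 | T1 A | T1 X2
  A -> T0 T0
  T0 -> a
  T1 -> b
  X2 -> S S

Fill CYK table bottom-up — only the sub-triangle for w[1..2]:
  cell(1,1) a: {T0}  orig:{}
  cell(2,2) a: {T0}  orig:{}
  cell(1,2) aa: {A,S}

Original NTs in T[1,2] deriving "aa": ["A", "S"]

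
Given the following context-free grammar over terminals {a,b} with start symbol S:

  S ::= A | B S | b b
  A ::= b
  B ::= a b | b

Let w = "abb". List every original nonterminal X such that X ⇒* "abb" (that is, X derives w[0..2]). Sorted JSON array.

CNF form of G:
  S -> B S | T1 T1 | b
  A -> b
  B -> T0 T1 | b
  T0 -> a
  T1 -> b

Fill CYK table bottom-up — only the sub-triangle for w[0..2]:
  T[0,0] 'a' = {T0}  orig:{}
  T[1,1] 'b' = {A,B,S,T1}  orig:{A,B,S}
  T[2,2] 'b' = {A,B,S,T1}  orig:{A,B,S}
  T[0,1] 'ab' = {B}
  T[1,2] 'bb' = {S}
  T[0,2] 'abb' = {S}

Original NTs in T[0,2] deriving "abb": ["S"]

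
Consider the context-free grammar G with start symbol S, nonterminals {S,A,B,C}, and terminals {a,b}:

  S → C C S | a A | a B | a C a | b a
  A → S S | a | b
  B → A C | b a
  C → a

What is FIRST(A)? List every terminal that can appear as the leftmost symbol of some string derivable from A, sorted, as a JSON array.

Compute FIRST by fixpoint:
iter 1:
  A via A→a: +{a}
  A via A→b: +{b}
  B via B→A C: +{a,b}
  C via C→a: +{a}
  S via S→C C S: +{a}
  S via S→b a: +{b}
  FIRST(S)={a,b}  FIRST(A)={a,b}  FIRST(B)={a,b}  FIRST(C)={a}
iter 2: — fixpoint
  FIRST(S)={a,b}  FIRST(A)={a,b}  FIRST(B)={a,b}  FIRST(C)={a}

FIRST(A) = ["a", "b"]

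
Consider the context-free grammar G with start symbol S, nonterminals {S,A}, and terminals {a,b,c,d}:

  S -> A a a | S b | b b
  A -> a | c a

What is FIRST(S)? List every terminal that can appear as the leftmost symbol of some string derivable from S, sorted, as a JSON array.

Compute FIRST by fixpoint:
pass 1:
  A via A→a: +{a}
  A via A→c a: +{c}
  S via S→A a a: +{a,c}
  S via S→b b: +{b}
  S: {a,b,c}  A: {a,c}
pass 2: done
  S: {a,b,c}  A: {a,c}

FIRST(S) = ["a", "b", "c"]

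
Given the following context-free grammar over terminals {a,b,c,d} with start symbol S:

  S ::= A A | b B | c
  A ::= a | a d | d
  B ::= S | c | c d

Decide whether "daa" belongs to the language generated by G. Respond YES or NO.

CNF form of G:
  S -> A A | T2 B | c
  A -> T0 T1 | a | d
  B -> A A | T2 B | T3 T1 | c
  T0 -> a
  T1 -> d
  T2 -> b
  T3 -> c

CYK table (by increasing span):
  [0..0]={A,T1}  "d"  orig:{A}
  [1..1]={A,T0}  "a"  orig:{A}
  [2..2]={A,T0}  "a"  orig:{A}
  [0..1]={B,S}  "da"
  [1..2]={B,S}  "aa"
  [0..2]=∅  "daa"

S ∉ T[0,2] ⇒ NO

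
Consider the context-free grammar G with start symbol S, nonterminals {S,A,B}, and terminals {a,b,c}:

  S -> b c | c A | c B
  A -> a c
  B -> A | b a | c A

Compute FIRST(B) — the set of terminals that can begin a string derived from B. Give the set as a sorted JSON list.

FIRST iteration:
round 1:
  A via A→a c: +{a}
  B via B→A: +{a}
  B via B→b a: +{b}
  B via B→c A: +{c}
  S via S→b c: +{b}
  S via S→c A: +{c}
  FIRST(S)={b,c}  FIRST(A)={a}  FIRST(B)={a,b,c}
round 2: (no change)
  FIRST(S)={b,c}  FIRST(A)={a}  FIRST(B)={a,b,c}

FIRST(B) = ["a", "b", "c"]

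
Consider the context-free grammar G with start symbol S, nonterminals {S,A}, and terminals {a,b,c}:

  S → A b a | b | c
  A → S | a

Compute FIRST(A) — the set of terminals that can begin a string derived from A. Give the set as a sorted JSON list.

Compute FIRST by fixpoint:
[1]
  A via A→a: +{a}
  S via S→A b a: +{a}
  S via S→b: +{b}
  S via S→c: +{c}
  FIRST(S)={a,b,c}  FIRST(A)={a}
[2]
  A via A→S: +{b,c}
  FIRST(S)={a,b,c}  FIRST(A)={a,b,c}
[3] (no change)
  FIRST(S)={a,b,c}  FIRST(A)={a,b,c}

FIRST(A) = ["a", "b", "c"]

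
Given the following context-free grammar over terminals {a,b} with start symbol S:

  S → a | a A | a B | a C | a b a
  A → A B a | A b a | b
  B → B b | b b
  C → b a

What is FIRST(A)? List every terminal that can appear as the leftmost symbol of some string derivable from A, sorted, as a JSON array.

FIRST iteration:
[1]
  A via A→b: +{b}
  B via B→b b: +{b}
  C via C→b a: +{b}
  S via S→a: +{a}
  S: {a}  A: {b}  B: {b}  C: {b}
[2] — fixpoint
  S: {a}  A: {b}  B: {b}  C: {b}

FIRST(A) = ["b"]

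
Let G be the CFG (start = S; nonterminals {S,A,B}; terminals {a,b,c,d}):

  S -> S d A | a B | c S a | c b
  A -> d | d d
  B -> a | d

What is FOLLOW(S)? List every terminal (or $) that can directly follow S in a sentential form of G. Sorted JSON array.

FIRST sets, iterate to fixpoint:
[1]
  A via A→d: +{d}
  B via B→a: +{a}
  B via B→d: +{d}
  S via S→a B: +{a}
  S via S→c S a: +{c}
  S: {a,c}  A: {d}  B: {a,d}
[2] (no change)
  S: {a,c}  A: {d}  B: {a,d}

FOLLOW sets:
seed FOLLOW(S) with $
round 1:
  S→S d A: FOLLOW(S) ⊇ FIRST(d) = {d}; new: +{d}
  S→S d A: FOLLOW(A) ⊇ FOLLOW(S) ⊇ {$,d}; new: +{$,d}
  S→a B: FOLLOW(B) ⊇ FOLLOW(S) ⊇ {$,d}; new: +{$,d}
  S→c S a: FOLLOW(S) ⊇ FIRST(a) = {a}; new: +{a}
  S: {$,a,d}  A: {$,d}  B: {$,d}
round 2:
  S→S d A: FOLLOW(A) ⊇ FOLLOW(S) ⊇ {$,a,d}; new: +{a}
  S→a B: FOLLOW(B) ⊇ FOLLOW(S) ⊇ {$,a,d}; new: +{a}
  S: {$,a,d}  A: {$,a,d}  B: {$,a,d}
round 3: (stable)
  S: {$,a,d}  A: {$,a,d}  B: {$,a,d}

FOLLOW(S) = ["$", "a", "d"]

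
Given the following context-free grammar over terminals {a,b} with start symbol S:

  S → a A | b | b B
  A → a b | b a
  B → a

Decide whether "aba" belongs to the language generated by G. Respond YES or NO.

CNF form of G:
  S -> T0 A | T1 B | b
  A -> T0 T1 | T1 T0
  B -> a
  T0 -> a
  T1 -> b

Fill CYK table bottom-up:
  [0..0]={B,T0}  "a"  orig:{B}
  [1..1]={S,T1}  "b"  orig:{S}
  [2..2]={B,T0}  "a"  orig:{B}
  [0..1]={A}  "ab"
  [1..2]={A,S}  "ba"
  [0..2]={S}  "aba"

S ∈ T[0,2] ⇒ YES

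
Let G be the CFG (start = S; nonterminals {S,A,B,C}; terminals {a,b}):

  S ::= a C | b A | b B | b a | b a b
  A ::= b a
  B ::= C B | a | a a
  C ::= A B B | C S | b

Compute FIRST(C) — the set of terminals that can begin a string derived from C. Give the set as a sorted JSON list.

FIRST sets, iterate to fixpoint:
pass 1:
  A via A→b a: +{b}
  B via B→a: +{a}
  C via C→A B B: +{b}
  S via S→a C: +{a}
  S via S→b A: +{b}
  FIRST[S]={a,b}  FIRST[A]={b}  FIRST[B]={a}  FIRST[C]={b}
pass 2:
  B via B→C B: +{b}
  FIRST[S]={a,b}  FIRST[A]={b}  FIRST[B]={a,b}  FIRST[C]={b}
pass 3: (no change)
  FIRST[S]={a,b}  FIRST[A]={b}  FIRST[B]={a,b}  FIRST[C]={b}

FIRST(C) = ["b"]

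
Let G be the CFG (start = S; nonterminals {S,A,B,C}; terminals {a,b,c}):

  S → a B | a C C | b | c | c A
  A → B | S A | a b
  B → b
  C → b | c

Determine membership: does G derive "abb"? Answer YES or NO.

Convert to CNF:
  S -> T0 B | T0 X3 | T2 A | b | c
  A -> S A | T0 T1 | b
  B -> b
  C -> b | c
  T0 -> a
  T1 -> b
  T2 -> c
  X3 -> C C

Fill CYK table bottom-up:
  T[0,0] 'a' = {T0}  orig:{}
  T[1,1] 'b' = {A,B,C,S,T1}  orig:{A,B,C,S}
  T[2,2] 'b' = {A,B,C,S,T1}  orig:{A,B,C,S}
  T[0,1] 'ab' = {A,S}
  T[1,2] 'bb' = {A,X3}  orig:{A}
  T[0,2] 'abb' = {A,S}

S ∈ T[0,2] ⇒ YES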